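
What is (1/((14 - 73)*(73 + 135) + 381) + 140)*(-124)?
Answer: -206427636/11891 ≈ -17360.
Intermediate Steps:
(1/((14 - 73)*(73 + 135) + 381) + 140)*(-124) = (1/(-59*208 + 381) + 140)*(-124) = (1/(-12272 + 381) + 140)*(-124) = (1/(-11891) + 140)*(-124) = (-1/11891 + 140)*(-124) = (1664739/11891)*(-124) = -206427636/11891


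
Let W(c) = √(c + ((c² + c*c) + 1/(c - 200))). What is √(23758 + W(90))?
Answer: √(287471800 + 110*√197108890)/110 ≈ 154.55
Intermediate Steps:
W(c) = √(c + 1/(-200 + c) + 2*c²) (W(c) = √(c + ((c² + c²) + 1/(-200 + c))) = √(c + (2*c² + 1/(-200 + c))) = √(c + (1/(-200 + c) + 2*c²)) = √(c + 1/(-200 + c) + 2*c²))
√(23758 + W(90)) = √(23758 + √((1 + 90*(1 + 2*90)*(-200 + 90))/(-200 + 90))) = √(23758 + √((1 + 90*(1 + 180)*(-110))/(-110))) = √(23758 + √(-(1 + 90*181*(-110))/110)) = √(23758 + √(-(1 - 1791900)/110)) = √(23758 + √(-1/110*(-1791899))) = √(23758 + √(1791899/110)) = √(23758 + √197108890/110)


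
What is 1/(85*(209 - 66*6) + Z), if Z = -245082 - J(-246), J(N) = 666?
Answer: -1/261643 ≈ -3.8220e-6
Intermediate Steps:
Z = -245748 (Z = -245082 - 1*666 = -245082 - 666 = -245748)
1/(85*(209 - 66*6) + Z) = 1/(85*(209 - 66*6) - 245748) = 1/(85*(209 - 396) - 245748) = 1/(85*(-187) - 245748) = 1/(-15895 - 245748) = 1/(-261643) = -1/261643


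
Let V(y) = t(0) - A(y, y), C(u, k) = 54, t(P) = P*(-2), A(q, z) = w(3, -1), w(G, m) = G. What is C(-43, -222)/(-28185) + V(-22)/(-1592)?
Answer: -471/14956840 ≈ -3.1491e-5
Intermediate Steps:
A(q, z) = 3
t(P) = -2*P
V(y) = -3 (V(y) = -2*0 - 1*3 = 0 - 3 = -3)
C(-43, -222)/(-28185) + V(-22)/(-1592) = 54/(-28185) - 3/(-1592) = 54*(-1/28185) - 3*(-1/1592) = -18/9395 + 3/1592 = -471/14956840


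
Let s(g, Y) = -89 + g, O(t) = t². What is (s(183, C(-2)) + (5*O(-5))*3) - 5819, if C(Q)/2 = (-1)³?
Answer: -5350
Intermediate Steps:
C(Q) = -2 (C(Q) = 2*(-1)³ = 2*(-1) = -2)
(s(183, C(-2)) + (5*O(-5))*3) - 5819 = ((-89 + 183) + (5*(-5)²)*3) - 5819 = (94 + (5*25)*3) - 5819 = (94 + 125*3) - 5819 = (94 + 375) - 5819 = 469 - 5819 = -5350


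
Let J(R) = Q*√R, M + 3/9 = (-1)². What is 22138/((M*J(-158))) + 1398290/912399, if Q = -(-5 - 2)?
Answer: 1398290/912399 - 33207*I*√158/1106 ≈ 1.5325 - 377.4*I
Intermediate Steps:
Q = 7 (Q = -1*(-7) = 7)
M = ⅔ (M = -⅓ + (-1)² = -⅓ + 1 = ⅔ ≈ 0.66667)
J(R) = 7*√R
22138/((M*J(-158))) + 1398290/912399 = 22138/((2*(7*√(-158))/3)) + 1398290/912399 = 22138/((2*(7*(I*√158))/3)) + 1398290*(1/912399) = 22138/((2*(7*I*√158)/3)) + 1398290/912399 = 22138/((14*I*√158/3)) + 1398290/912399 = 22138*(-3*I*√158/2212) + 1398290/912399 = -33207*I*√158/1106 + 1398290/912399 = 1398290/912399 - 33207*I*√158/1106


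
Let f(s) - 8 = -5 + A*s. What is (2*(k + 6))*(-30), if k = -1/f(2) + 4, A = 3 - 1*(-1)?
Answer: -6540/11 ≈ -594.54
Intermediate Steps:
A = 4 (A = 3 + 1 = 4)
f(s) = 3 + 4*s (f(s) = 8 + (-5 + 4*s) = 3 + 4*s)
k = 43/11 (k = -1/(3 + 4*2) + 4 = -1/(3 + 8) + 4 = -1/11 + 4 = 43/11 ≈ 3.9091)
(2*(k + 6))*(-30) = (2*(43/11 + 6))*(-30) = (2*(109/11))*(-30) = (218/11)*(-30) = -6540/11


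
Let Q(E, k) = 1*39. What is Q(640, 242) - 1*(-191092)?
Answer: 191131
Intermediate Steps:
Q(E, k) = 39
Q(640, 242) - 1*(-191092) = 39 - 1*(-191092) = 39 + 191092 = 191131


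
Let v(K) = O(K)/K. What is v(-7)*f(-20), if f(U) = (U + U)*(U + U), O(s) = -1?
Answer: 1600/7 ≈ 228.57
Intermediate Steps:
f(U) = 4*U² (f(U) = (2*U)*(2*U) = 4*U²)
v(K) = -1/K
v(-7)*f(-20) = (-1/(-7))*(4*(-20)²) = (-1*(-⅐))*(4*400) = (⅐)*1600 = 1600/7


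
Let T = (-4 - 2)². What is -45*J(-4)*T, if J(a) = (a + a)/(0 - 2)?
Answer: -6480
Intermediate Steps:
J(a) = -a (J(a) = (2*a)/(-2) = (2*a)*(-½) = -a)
T = 36 (T = (-6)² = 36)
-45*J(-4)*T = -45*(-1*(-4))*36 = -45*4*36 = -180*36 = -1*6480 = -6480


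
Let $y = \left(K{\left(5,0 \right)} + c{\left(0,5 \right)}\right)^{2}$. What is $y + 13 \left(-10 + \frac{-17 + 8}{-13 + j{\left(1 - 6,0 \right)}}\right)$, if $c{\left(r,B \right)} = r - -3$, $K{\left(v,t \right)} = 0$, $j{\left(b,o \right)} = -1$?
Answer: $- \frac{1577}{14} \approx -112.64$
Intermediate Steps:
$c{\left(r,B \right)} = 3 + r$ ($c{\left(r,B \right)} = r + 3 = 3 + r$)
$y = 9$ ($y = \left(0 + \left(3 + 0\right)\right)^{2} = \left(0 + 3\right)^{2} = 3^{2} = 9$)
$y + 13 \left(-10 + \frac{-17 + 8}{-13 + j{\left(1 - 6,0 \right)}}\right) = 9 + 13 \left(-10 + \frac{-17 + 8}{-13 - 1}\right) = 9 + 13 \left(-10 - \frac{9}{-14}\right) = 9 + 13 \left(-10 - - \frac{9}{14}\right) = 9 + 13 \left(-10 + \frac{9}{14}\right) = 9 + 13 \left(- \frac{131}{14}\right) = 9 - \frac{1703}{14} = - \frac{1577}{14}$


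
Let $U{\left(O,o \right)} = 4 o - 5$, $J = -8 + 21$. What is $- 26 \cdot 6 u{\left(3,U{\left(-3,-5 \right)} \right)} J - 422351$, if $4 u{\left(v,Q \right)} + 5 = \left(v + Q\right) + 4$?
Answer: $-410690$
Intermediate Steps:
$J = 13$
$U{\left(O,o \right)} = -5 + 4 o$
$u{\left(v,Q \right)} = - \frac{1}{4} + \frac{Q}{4} + \frac{v}{4}$ ($u{\left(v,Q \right)} = - \frac{5}{4} + \frac{\left(v + Q\right) + 4}{4} = - \frac{5}{4} + \frac{\left(Q + v\right) + 4}{4} = - \frac{5}{4} + \frac{4 + Q + v}{4} = - \frac{5}{4} + \left(1 + \frac{Q}{4} + \frac{v}{4}\right) = - \frac{1}{4} + \frac{Q}{4} + \frac{v}{4}$)
$- 26 \cdot 6 u{\left(3,U{\left(-3,-5 \right)} \right)} J - 422351 = - 26 \cdot 6 \left(- \frac{1}{4} + \frac{-5 + 4 \left(-5\right)}{4} + \frac{1}{4} \cdot 3\right) 13 - 422351 = - 26 \cdot 6 \left(- \frac{1}{4} + \frac{-5 - 20}{4} + \frac{3}{4}\right) 13 - 422351 = - 26 \cdot 6 \left(- \frac{1}{4} + \frac{1}{4} \left(-25\right) + \frac{3}{4}\right) 13 - 422351 = - 26 \cdot 6 \left(- \frac{1}{4} - \frac{25}{4} + \frac{3}{4}\right) 13 - 422351 = - 26 \cdot 6 \left(- \frac{23}{4}\right) 13 - 422351 = \left(-26\right) \left(- \frac{69}{2}\right) 13 - 422351 = 897 \cdot 13 - 422351 = 11661 - 422351 = -410690$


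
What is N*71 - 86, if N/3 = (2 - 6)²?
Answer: 3322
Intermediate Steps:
N = 48 (N = 3*(2 - 6)² = 3*(-4)² = 3*16 = 48)
N*71 - 86 = 48*71 - 86 = 3408 - 86 = 3322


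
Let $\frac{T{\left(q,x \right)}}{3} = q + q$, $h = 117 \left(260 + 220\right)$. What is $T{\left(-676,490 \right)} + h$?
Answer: $52104$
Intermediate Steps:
$h = 56160$ ($h = 117 \cdot 480 = 56160$)
$T{\left(q,x \right)} = 6 q$ ($T{\left(q,x \right)} = 3 \left(q + q\right) = 3 \cdot 2 q = 6 q$)
$T{\left(-676,490 \right)} + h = 6 \left(-676\right) + 56160 = -4056 + 56160 = 52104$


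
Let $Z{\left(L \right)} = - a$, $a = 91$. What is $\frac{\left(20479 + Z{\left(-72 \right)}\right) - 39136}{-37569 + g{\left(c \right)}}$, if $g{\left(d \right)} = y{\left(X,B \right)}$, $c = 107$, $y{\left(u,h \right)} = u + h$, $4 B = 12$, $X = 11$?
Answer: $\frac{18748}{37555} \approx 0.49921$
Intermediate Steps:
$B = 3$ ($B = \frac{1}{4} \cdot 12 = 3$)
$Z{\left(L \right)} = -91$ ($Z{\left(L \right)} = \left(-1\right) 91 = -91$)
$y{\left(u,h \right)} = h + u$
$g{\left(d \right)} = 14$ ($g{\left(d \right)} = 3 + 11 = 14$)
$\frac{\left(20479 + Z{\left(-72 \right)}\right) - 39136}{-37569 + g{\left(c \right)}} = \frac{\left(20479 - 91\right) - 39136}{-37569 + 14} = \frac{20388 - 39136}{-37555} = \left(-18748\right) \left(- \frac{1}{37555}\right) = \frac{18748}{37555}$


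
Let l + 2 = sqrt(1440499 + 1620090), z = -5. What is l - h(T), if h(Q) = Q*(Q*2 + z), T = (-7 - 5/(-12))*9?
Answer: -58555/8 + 7*sqrt(62461) ≈ -5569.9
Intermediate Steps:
T = -237/4 (T = (-7 - 5*(-1/12))*9 = (-7 + 5/12)*9 = -79/12*9 = -237/4 ≈ -59.250)
h(Q) = Q*(-5 + 2*Q) (h(Q) = Q*(Q*2 - 5) = Q*(2*Q - 5) = Q*(-5 + 2*Q))
l = -2 + 7*sqrt(62461) (l = -2 + sqrt(1440499 + 1620090) = -2 + sqrt(3060589) = -2 + 7*sqrt(62461) ≈ 1747.5)
l - h(T) = (-2 + 7*sqrt(62461)) - (-237)*(-5 + 2*(-237/4))/4 = (-2 + 7*sqrt(62461)) - (-237)*(-5 - 237/2)/4 = (-2 + 7*sqrt(62461)) - (-237)*(-247)/(4*2) = (-2 + 7*sqrt(62461)) - 1*58539/8 = (-2 + 7*sqrt(62461)) - 58539/8 = -58555/8 + 7*sqrt(62461)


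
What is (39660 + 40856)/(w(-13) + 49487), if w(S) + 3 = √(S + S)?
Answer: 1992126872/1224333141 - 40258*I*√26/1224333141 ≈ 1.6271 - 0.00016766*I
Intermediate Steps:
w(S) = -3 + √2*√S (w(S) = -3 + √(S + S) = -3 + √(2*S) = -3 + √2*√S)
(39660 + 40856)/(w(-13) + 49487) = (39660 + 40856)/((-3 + √2*√(-13)) + 49487) = 80516/((-3 + √2*(I*√13)) + 49487) = 80516/((-3 + I*√26) + 49487) = 80516/(49484 + I*√26)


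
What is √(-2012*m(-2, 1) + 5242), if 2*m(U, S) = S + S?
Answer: √3230 ≈ 56.833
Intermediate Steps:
m(U, S) = S (m(U, S) = (S + S)/2 = (2*S)/2 = S)
√(-2012*m(-2, 1) + 5242) = √(-2012*1 + 5242) = √(-2012 + 5242) = √3230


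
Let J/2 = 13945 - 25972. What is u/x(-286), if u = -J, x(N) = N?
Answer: -12027/143 ≈ -84.105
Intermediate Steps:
J = -24054 (J = 2*(13945 - 25972) = 2*(-12027) = -24054)
u = 24054 (u = -1*(-24054) = 24054)
u/x(-286) = 24054/(-286) = 24054*(-1/286) = -12027/143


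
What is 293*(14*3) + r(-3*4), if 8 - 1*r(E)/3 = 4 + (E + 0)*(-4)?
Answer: 12174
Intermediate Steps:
r(E) = 12 + 12*E (r(E) = 24 - 3*(4 + (E + 0)*(-4)) = 24 - 3*(4 + E*(-4)) = 24 - 3*(4 - 4*E) = 24 + (-12 + 12*E) = 12 + 12*E)
293*(14*3) + r(-3*4) = 293*(14*3) + (12 + 12*(-3*4)) = 293*42 + (12 + 12*(-12)) = 12306 + (12 - 144) = 12306 - 132 = 12174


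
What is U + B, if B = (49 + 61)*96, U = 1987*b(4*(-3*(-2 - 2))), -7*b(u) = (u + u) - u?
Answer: -21456/7 ≈ -3065.1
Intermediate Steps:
b(u) = -u/7 (b(u) = -((u + u) - u)/7 = -(2*u - u)/7 = -u/7)
U = -95376/7 (U = 1987*(-4*(-3*(-2 - 2))/7) = 1987*(-4*(-3*(-4))/7) = 1987*(-4*12/7) = 1987*(-⅐*48) = 1987*(-48/7) = -95376/7 ≈ -13625.)
B = 10560 (B = 110*96 = 10560)
U + B = -95376/7 + 10560 = -21456/7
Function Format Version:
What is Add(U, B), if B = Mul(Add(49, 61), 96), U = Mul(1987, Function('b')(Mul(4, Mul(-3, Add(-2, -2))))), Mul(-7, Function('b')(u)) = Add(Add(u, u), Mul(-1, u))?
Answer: Rational(-21456, 7) ≈ -3065.1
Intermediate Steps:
Function('b')(u) = Mul(Rational(-1, 7), u) (Function('b')(u) = Mul(Rational(-1, 7), Add(Add(u, u), Mul(-1, u))) = Mul(Rational(-1, 7), Add(Mul(2, u), Mul(-1, u))) = Mul(Rational(-1, 7), u))
U = Rational(-95376, 7) (U = Mul(1987, Mul(Rational(-1, 7), Mul(4, Mul(-3, Add(-2, -2))))) = Mul(1987, Mul(Rational(-1, 7), Mul(4, Mul(-3, -4)))) = Mul(1987, Mul(Rational(-1, 7), Mul(4, 12))) = Mul(1987, Mul(Rational(-1, 7), 48)) = Mul(1987, Rational(-48, 7)) = Rational(-95376, 7) ≈ -13625.)
B = 10560 (B = Mul(110, 96) = 10560)
Add(U, B) = Add(Rational(-95376, 7), 10560) = Rational(-21456, 7)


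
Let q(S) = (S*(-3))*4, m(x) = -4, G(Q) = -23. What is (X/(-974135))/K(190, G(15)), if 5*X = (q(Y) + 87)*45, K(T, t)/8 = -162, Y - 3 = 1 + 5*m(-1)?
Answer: 31/15586160 ≈ 1.9889e-6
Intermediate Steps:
Y = -16 (Y = 3 + (1 + 5*(-4)) = 3 + (1 - 20) = 3 - 19 = -16)
q(S) = -12*S (q(S) = -3*S*4 = -12*S)
K(T, t) = -1296 (K(T, t) = 8*(-162) = -1296)
X = 2511 (X = ((-12*(-16) + 87)*45)/5 = ((192 + 87)*45)/5 = (279*45)/5 = (⅕)*12555 = 2511)
(X/(-974135))/K(190, G(15)) = (2511/(-974135))/(-1296) = (2511*(-1/974135))*(-1/1296) = -2511/974135*(-1/1296) = 31/15586160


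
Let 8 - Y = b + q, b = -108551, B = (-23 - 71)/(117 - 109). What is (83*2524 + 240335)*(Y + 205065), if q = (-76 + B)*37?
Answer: 570148075441/4 ≈ 1.4254e+11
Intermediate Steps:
B = -47/4 (B = -94/8 = -94*1/8 = -47/4 ≈ -11.750)
q = -12987/4 (q = (-76 - 47/4)*37 = -351/4*37 = -12987/4 ≈ -3246.8)
Y = 447223/4 (Y = 8 - (-108551 - 12987/4) = 8 - 1*(-447191/4) = 8 + 447191/4 = 447223/4 ≈ 1.1181e+5)
(83*2524 + 240335)*(Y + 205065) = (83*2524 + 240335)*(447223/4 + 205065) = (209492 + 240335)*(1267483/4) = 449827*(1267483/4) = 570148075441/4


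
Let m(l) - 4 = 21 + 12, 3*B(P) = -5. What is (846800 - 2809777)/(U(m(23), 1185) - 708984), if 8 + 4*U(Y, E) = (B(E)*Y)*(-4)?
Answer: 5888931/2126773 ≈ 2.7690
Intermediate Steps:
B(P) = -5/3 (B(P) = (⅓)*(-5) = -5/3)
m(l) = 37 (m(l) = 4 + (21 + 12) = 4 + 33 = 37)
U(Y, E) = -2 + 5*Y/3 (U(Y, E) = -2 + (-5*Y/3*(-4))/4 = -2 + (20*Y/3)/4 = -2 + 5*Y/3)
(846800 - 2809777)/(U(m(23), 1185) - 708984) = (846800 - 2809777)/((-2 + (5/3)*37) - 708984) = -1962977/((-2 + 185/3) - 708984) = -1962977/(179/3 - 708984) = -1962977/(-2126773/3) = -1962977*(-3/2126773) = 5888931/2126773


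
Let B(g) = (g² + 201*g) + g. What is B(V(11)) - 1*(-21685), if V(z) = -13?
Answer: 19228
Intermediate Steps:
B(g) = g² + 202*g
B(V(11)) - 1*(-21685) = -13*(202 - 13) - 1*(-21685) = -13*189 + 21685 = -2457 + 21685 = 19228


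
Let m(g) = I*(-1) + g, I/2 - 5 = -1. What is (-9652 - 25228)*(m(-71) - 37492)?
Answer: 1310476480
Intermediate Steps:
I = 8 (I = 10 + 2*(-1) = 10 - 2 = 8)
m(g) = -8 + g (m(g) = 8*(-1) + g = -8 + g)
(-9652 - 25228)*(m(-71) - 37492) = (-9652 - 25228)*((-8 - 71) - 37492) = -34880*(-79 - 37492) = -34880*(-37571) = 1310476480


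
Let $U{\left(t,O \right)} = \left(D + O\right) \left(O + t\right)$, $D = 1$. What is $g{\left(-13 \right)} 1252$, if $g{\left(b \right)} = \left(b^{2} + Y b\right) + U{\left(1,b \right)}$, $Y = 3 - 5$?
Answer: $424428$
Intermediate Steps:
$U{\left(t,O \right)} = \left(1 + O\right) \left(O + t\right)$
$Y = -2$ ($Y = 3 - 5 = -2$)
$g{\left(b \right)} = 1 + 2 b^{2}$ ($g{\left(b \right)} = \left(b^{2} - 2 b\right) + \left(b + 1 + b^{2} + b 1\right) = \left(b^{2} - 2 b\right) + \left(b + 1 + b^{2} + b\right) = \left(b^{2} - 2 b\right) + \left(1 + b^{2} + 2 b\right) = 1 + 2 b^{2}$)
$g{\left(-13 \right)} 1252 = \left(1 + 2 \left(-13\right)^{2}\right) 1252 = \left(1 + 2 \cdot 169\right) 1252 = \left(1 + 338\right) 1252 = 339 \cdot 1252 = 424428$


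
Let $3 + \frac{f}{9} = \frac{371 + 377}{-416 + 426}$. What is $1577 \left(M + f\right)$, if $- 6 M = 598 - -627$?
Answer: $\frac{20912597}{30} \approx 6.9709 \cdot 10^{5}$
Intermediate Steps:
$M = - \frac{1225}{6}$ ($M = - \frac{598 - -627}{6} = - \frac{598 + 627}{6} = \left(- \frac{1}{6}\right) 1225 = - \frac{1225}{6} \approx -204.17$)
$f = \frac{3231}{5}$ ($f = -27 + 9 \frac{371 + 377}{-416 + 426} = -27 + 9 \cdot \frac{748}{10} = -27 + 9 \cdot 748 \cdot \frac{1}{10} = -27 + 9 \cdot \frac{374}{5} = -27 + \frac{3366}{5} = \frac{3231}{5} \approx 646.2$)
$1577 \left(M + f\right) = 1577 \left(- \frac{1225}{6} + \frac{3231}{5}\right) = 1577 \cdot \frac{13261}{30} = \frac{20912597}{30}$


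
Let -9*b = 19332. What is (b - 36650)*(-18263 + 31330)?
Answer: -506973466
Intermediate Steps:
b = -2148 (b = -1/9*19332 = -2148)
(b - 36650)*(-18263 + 31330) = (-2148 - 36650)*(-18263 + 31330) = -38798*13067 = -506973466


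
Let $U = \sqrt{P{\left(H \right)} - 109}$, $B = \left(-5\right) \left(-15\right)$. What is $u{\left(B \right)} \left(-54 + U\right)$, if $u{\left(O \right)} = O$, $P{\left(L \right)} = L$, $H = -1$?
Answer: $-4050 + 75 i \sqrt{110} \approx -4050.0 + 786.61 i$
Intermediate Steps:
$B = 75$
$U = i \sqrt{110}$ ($U = \sqrt{-1 - 109} = \sqrt{-110} = i \sqrt{110} \approx 10.488 i$)
$u{\left(B \right)} \left(-54 + U\right) = 75 \left(-54 + i \sqrt{110}\right) = -4050 + 75 i \sqrt{110}$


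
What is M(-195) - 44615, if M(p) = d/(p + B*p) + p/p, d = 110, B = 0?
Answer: -1739968/39 ≈ -44615.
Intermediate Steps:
M(p) = 1 + 110/p (M(p) = 110/(p + 0*p) + p/p = 110/(p + 0) + 1 = 110/p + 1 = 1 + 110/p)
M(-195) - 44615 = (110 - 195)/(-195) - 44615 = -1/195*(-85) - 44615 = 17/39 - 44615 = -1739968/39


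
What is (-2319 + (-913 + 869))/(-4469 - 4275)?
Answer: 2363/8744 ≈ 0.27024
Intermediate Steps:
(-2319 + (-913 + 869))/(-4469 - 4275) = (-2319 - 44)/(-8744) = -2363*(-1/8744) = 2363/8744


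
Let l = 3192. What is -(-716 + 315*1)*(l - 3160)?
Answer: 12832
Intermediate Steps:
-(-716 + 315*1)*(l - 3160) = -(-716 + 315*1)*(3192 - 3160) = -(-716 + 315)*32 = -(-401)*32 = -1*(-12832) = 12832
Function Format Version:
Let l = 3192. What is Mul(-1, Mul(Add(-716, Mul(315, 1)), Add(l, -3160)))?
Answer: 12832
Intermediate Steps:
Mul(-1, Mul(Add(-716, Mul(315, 1)), Add(l, -3160))) = Mul(-1, Mul(Add(-716, Mul(315, 1)), Add(3192, -3160))) = Mul(-1, Mul(Add(-716, 315), 32)) = Mul(-1, Mul(-401, 32)) = Mul(-1, -12832) = 12832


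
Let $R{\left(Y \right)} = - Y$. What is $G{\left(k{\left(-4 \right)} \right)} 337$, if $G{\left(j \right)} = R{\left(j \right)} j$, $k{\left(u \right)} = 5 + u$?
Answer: $-337$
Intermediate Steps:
$G{\left(j \right)} = - j^{2}$ ($G{\left(j \right)} = - j j = - j^{2}$)
$G{\left(k{\left(-4 \right)} \right)} 337 = - \left(5 - 4\right)^{2} \cdot 337 = - 1^{2} \cdot 337 = \left(-1\right) 1 \cdot 337 = \left(-1\right) 337 = -337$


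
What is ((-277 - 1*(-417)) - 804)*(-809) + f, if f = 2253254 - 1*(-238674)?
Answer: 3029104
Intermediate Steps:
f = 2491928 (f = 2253254 + 238674 = 2491928)
((-277 - 1*(-417)) - 804)*(-809) + f = ((-277 - 1*(-417)) - 804)*(-809) + 2491928 = ((-277 + 417) - 804)*(-809) + 2491928 = (140 - 804)*(-809) + 2491928 = -664*(-809) + 2491928 = 537176 + 2491928 = 3029104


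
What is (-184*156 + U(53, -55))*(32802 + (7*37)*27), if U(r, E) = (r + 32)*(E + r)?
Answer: -1149040830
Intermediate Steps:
U(r, E) = (32 + r)*(E + r)
(-184*156 + U(53, -55))*(32802 + (7*37)*27) = (-184*156 + (53**2 + 32*(-55) + 32*53 - 55*53))*(32802 + (7*37)*27) = (-28704 + (2809 - 1760 + 1696 - 2915))*(32802 + 259*27) = (-28704 - 170)*(32802 + 6993) = -28874*39795 = -1149040830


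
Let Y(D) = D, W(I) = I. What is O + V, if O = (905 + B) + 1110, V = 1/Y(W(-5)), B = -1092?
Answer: 4614/5 ≈ 922.80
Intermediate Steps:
V = -⅕ (V = 1/(-5) = -⅕ ≈ -0.20000)
O = 923 (O = (905 - 1092) + 1110 = -187 + 1110 = 923)
O + V = 923 - ⅕ = 4614/5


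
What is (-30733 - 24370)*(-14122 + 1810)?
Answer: 678428136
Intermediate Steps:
(-30733 - 24370)*(-14122 + 1810) = -55103*(-12312) = 678428136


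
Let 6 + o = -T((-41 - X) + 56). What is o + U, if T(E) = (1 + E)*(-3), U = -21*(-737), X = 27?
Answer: 15438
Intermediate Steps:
U = 15477
T(E) = -3 - 3*E
o = -39 (o = -6 - (-3 - 3*((-41 - 1*27) + 56)) = -6 - (-3 - 3*((-41 - 27) + 56)) = -6 - (-3 - 3*(-68 + 56)) = -6 - (-3 - 3*(-12)) = -6 - (-3 + 36) = -6 - 1*33 = -6 - 33 = -39)
o + U = -39 + 15477 = 15438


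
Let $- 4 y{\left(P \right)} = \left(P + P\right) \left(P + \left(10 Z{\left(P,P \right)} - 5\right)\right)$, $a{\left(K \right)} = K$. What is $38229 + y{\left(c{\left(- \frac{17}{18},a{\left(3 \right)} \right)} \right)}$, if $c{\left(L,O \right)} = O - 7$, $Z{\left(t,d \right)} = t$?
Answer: $38131$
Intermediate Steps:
$c{\left(L,O \right)} = -7 + O$
$y{\left(P \right)} = - \frac{P \left(-5 + 11 P\right)}{2}$ ($y{\left(P \right)} = - \frac{\left(P + P\right) \left(P + \left(10 P - 5\right)\right)}{4} = - \frac{2 P \left(P + \left(-5 + 10 P\right)\right)}{4} = - \frac{2 P \left(-5 + 11 P\right)}{4} = - \frac{P \left(-5 + 11 P\right)}{2}$)
$38229 + y{\left(c{\left(- \frac{17}{18},a{\left(3 \right)} \right)} \right)} = 38229 + \frac{\left(-7 + 3\right) \left(5 - 11 \left(-7 + 3\right)\right)}{2} = 38229 + \frac{1}{2} \left(-4\right) \left(5 - -44\right) = 38229 + \frac{1}{2} \left(-4\right) \left(5 + 44\right) = 38229 + \frac{1}{2} \left(-4\right) 49 = 38229 - 98 = 38131$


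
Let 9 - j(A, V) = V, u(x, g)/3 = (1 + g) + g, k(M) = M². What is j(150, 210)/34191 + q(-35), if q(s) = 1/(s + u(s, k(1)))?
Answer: -13139/296322 ≈ -0.044340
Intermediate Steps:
u(x, g) = 3 + 6*g (u(x, g) = 3*((1 + g) + g) = 3*(1 + 2*g) = 3 + 6*g)
j(A, V) = 9 - V
q(s) = 1/(9 + s) (q(s) = 1/(s + (3 + 6*1²)) = 1/(s + (3 + 6*1)) = 1/(s + (3 + 6)) = 1/(s + 9) = 1/(9 + s))
j(150, 210)/34191 + q(-35) = (9 - 1*210)/34191 + 1/(9 - 35) = (9 - 210)*(1/34191) + 1/(-26) = -201*1/34191 - 1/26 = -67/11397 - 1/26 = -13139/296322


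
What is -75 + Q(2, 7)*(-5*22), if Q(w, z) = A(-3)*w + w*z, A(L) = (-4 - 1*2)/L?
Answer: -2055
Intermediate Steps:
A(L) = -6/L (A(L) = (-4 - 2)/L = -6/L)
Q(w, z) = 2*w + w*z (Q(w, z) = (-6/(-3))*w + w*z = (-6*(-⅓))*w + w*z = 2*w + w*z)
-75 + Q(2, 7)*(-5*22) = -75 + (2*(2 + 7))*(-5*22) = -75 + (2*9)*(-110) = -75 + 18*(-110) = -75 - 1980 = -2055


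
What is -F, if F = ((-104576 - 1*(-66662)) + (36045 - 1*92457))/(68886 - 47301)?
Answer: 31442/7195 ≈ 4.3700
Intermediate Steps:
F = -31442/7195 (F = ((-104576 + 66662) + (36045 - 92457))/21585 = (-37914 - 56412)*(1/21585) = -94326*1/21585 = -31442/7195 ≈ -4.3700)
-F = -1*(-31442/7195) = 31442/7195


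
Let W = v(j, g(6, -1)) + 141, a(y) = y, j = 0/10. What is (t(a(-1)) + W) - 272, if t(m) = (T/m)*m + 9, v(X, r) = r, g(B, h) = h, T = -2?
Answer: -125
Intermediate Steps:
j = 0 (j = 0*(1/10) = 0)
W = 140 (W = -1 + 141 = 140)
t(m) = 7 (t(m) = (-2/m)*m + 9 = -2 + 9 = 7)
(t(a(-1)) + W) - 272 = (7 + 140) - 272 = 147 - 272 = -125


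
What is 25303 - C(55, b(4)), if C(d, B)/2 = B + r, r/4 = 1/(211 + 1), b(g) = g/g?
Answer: 1340951/53 ≈ 25301.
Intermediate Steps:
b(g) = 1
r = 1/53 (r = 4/(211 + 1) = 4/212 = 4*(1/212) = 1/53 ≈ 0.018868)
C(d, B) = 2/53 + 2*B (C(d, B) = 2*(B + 1/53) = 2*(1/53 + B) = 2/53 + 2*B)
25303 - C(55, b(4)) = 25303 - (2/53 + 2*1) = 25303 - (2/53 + 2) = 25303 - 1*108/53 = 25303 - 108/53 = 1340951/53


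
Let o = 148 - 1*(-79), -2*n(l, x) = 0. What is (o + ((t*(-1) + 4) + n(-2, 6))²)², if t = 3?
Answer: 51984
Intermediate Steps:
n(l, x) = 0 (n(l, x) = -½*0 = 0)
o = 227 (o = 148 + 79 = 227)
(o + ((t*(-1) + 4) + n(-2, 6))²)² = (227 + ((3*(-1) + 4) + 0)²)² = (227 + ((-3 + 4) + 0)²)² = (227 + (1 + 0)²)² = (227 + 1²)² = (227 + 1)² = 228² = 51984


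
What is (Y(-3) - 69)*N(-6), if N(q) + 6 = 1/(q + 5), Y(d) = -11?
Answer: 560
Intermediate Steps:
N(q) = -6 + 1/(5 + q) (N(q) = -6 + 1/(q + 5) = -6 + 1/(5 + q))
(Y(-3) - 69)*N(-6) = (-11 - 69)*((-29 - 6*(-6))/(5 - 6)) = -80*(-29 + 36)/(-1) = -(-80)*7 = -80*(-7) = 560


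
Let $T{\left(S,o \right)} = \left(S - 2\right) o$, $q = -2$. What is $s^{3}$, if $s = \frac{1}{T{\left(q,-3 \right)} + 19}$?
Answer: $\frac{1}{29791} \approx 3.3567 \cdot 10^{-5}$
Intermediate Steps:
$T{\left(S,o \right)} = o \left(-2 + S\right)$ ($T{\left(S,o \right)} = \left(-2 + S\right) o = o \left(-2 + S\right)$)
$s = \frac{1}{31}$ ($s = \frac{1}{- 3 \left(-2 - 2\right) + 19} = \frac{1}{\left(-3\right) \left(-4\right) + 19} = \frac{1}{12 + 19} = \frac{1}{31} \approx 0.032258$)
$s^{3} = \left(\frac{1}{31}\right)^{3} = \frac{1}{29791}$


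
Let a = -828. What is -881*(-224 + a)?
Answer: 926812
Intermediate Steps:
-881*(-224 + a) = -881*(-224 - 828) = -881*(-1052) = 926812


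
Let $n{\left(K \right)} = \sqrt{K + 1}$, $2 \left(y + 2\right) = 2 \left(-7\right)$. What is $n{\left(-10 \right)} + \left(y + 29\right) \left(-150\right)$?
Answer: $-3000 + 3 i \approx -3000.0 + 3.0 i$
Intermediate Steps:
$y = -9$ ($y = -2 + \frac{2 \left(-7\right)}{2} = -2 + \frac{1}{2} \left(-14\right) = -2 - 7 = -9$)
$n{\left(K \right)} = \sqrt{1 + K}$
$n{\left(-10 \right)} + \left(y + 29\right) \left(-150\right) = \sqrt{1 - 10} + \left(-9 + 29\right) \left(-150\right) = \sqrt{-9} + 20 \left(-150\right) = 3 i - 3000 = -3000 + 3 i$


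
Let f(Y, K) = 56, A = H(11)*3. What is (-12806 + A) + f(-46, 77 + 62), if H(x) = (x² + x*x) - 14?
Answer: -12066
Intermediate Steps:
H(x) = -14 + 2*x² (H(x) = (x² + x²) - 14 = 2*x² - 14 = -14 + 2*x²)
A = 684 (A = (-14 + 2*11²)*3 = (-14 + 2*121)*3 = (-14 + 242)*3 = 228*3 = 684)
(-12806 + A) + f(-46, 77 + 62) = (-12806 + 684) + 56 = -12122 + 56 = -12066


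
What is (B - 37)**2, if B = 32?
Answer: 25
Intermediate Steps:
(B - 37)**2 = (32 - 37)**2 = (-5)**2 = 25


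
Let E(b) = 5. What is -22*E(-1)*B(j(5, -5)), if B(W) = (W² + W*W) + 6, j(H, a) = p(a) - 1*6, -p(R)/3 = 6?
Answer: -127380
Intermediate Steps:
p(R) = -18 (p(R) = -3*6 = -18)
j(H, a) = -24 (j(H, a) = -18 - 1*6 = -18 - 6 = -24)
B(W) = 6 + 2*W² (B(W) = (W² + W²) + 6 = 2*W² + 6 = 6 + 2*W²)
-22*E(-1)*B(j(5, -5)) = -110*(6 + 2*(-24)²) = -110*(6 + 2*576) = -110*(6 + 1152) = -110*1158 = -22*5790 = -127380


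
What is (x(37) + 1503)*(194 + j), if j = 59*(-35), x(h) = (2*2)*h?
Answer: -3089021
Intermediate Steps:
x(h) = 4*h
j = -2065
(x(37) + 1503)*(194 + j) = (4*37 + 1503)*(194 - 2065) = (148 + 1503)*(-1871) = 1651*(-1871) = -3089021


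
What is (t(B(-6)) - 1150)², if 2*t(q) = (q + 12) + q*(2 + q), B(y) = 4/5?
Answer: 815787844/625 ≈ 1.3053e+6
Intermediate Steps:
B(y) = ⅘ (B(y) = 4*(⅕) = ⅘)
t(q) = 6 + q/2 + q*(2 + q)/2 (t(q) = ((q + 12) + q*(2 + q))/2 = ((12 + q) + q*(2 + q))/2 = (12 + q + q*(2 + q))/2 = 6 + q/2 + q*(2 + q)/2)
(t(B(-6)) - 1150)² = ((6 + (⅘)²/2 + (3/2)*(⅘)) - 1150)² = ((6 + (½)*(16/25) + 6/5) - 1150)² = ((6 + 8/25 + 6/5) - 1150)² = (188/25 - 1150)² = (-28562/25)² = 815787844/625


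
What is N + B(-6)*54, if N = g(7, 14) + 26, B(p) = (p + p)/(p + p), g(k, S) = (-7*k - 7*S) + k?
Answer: -60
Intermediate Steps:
g(k, S) = -7*S - 6*k (g(k, S) = (-7*S - 7*k) + k = -7*S - 6*k)
B(p) = 1 (B(p) = (2*p)/((2*p)) = (2*p)*(1/(2*p)) = 1)
N = -114 (N = (-7*14 - 6*7) + 26 = (-98 - 42) + 26 = -140 + 26 = -114)
N + B(-6)*54 = -114 + 1*54 = -114 + 54 = -60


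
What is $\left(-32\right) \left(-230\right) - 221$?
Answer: $7139$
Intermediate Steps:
$\left(-32\right) \left(-230\right) - 221 = 7360 - 221 = 7139$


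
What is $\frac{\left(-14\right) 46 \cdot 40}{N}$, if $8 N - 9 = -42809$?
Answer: $\frac{2576}{535} \approx 4.815$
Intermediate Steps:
$N = -5350$ ($N = \frac{9}{8} + \frac{1}{8} \left(-42809\right) = \frac{9}{8} - \frac{42809}{8} = -5350$)
$\frac{\left(-14\right) 46 \cdot 40}{N} = \frac{\left(-14\right) 46 \cdot 40}{-5350} = \left(-644\right) 40 \left(- \frac{1}{5350}\right) = \left(-25760\right) \left(- \frac{1}{5350}\right) = \frac{2576}{535}$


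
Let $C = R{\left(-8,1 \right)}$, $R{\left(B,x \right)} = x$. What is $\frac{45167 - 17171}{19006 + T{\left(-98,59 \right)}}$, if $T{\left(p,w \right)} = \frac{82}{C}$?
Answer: $\frac{6999}{4772} \approx 1.4667$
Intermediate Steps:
$C = 1$
$T{\left(p,w \right)} = 82$ ($T{\left(p,w \right)} = \frac{82}{1} = 82 \cdot 1 = 82$)
$\frac{45167 - 17171}{19006 + T{\left(-98,59 \right)}} = \frac{45167 - 17171}{19006 + 82} = \frac{27996}{19088} = 27996 \cdot \frac{1}{19088} = \frac{6999}{4772}$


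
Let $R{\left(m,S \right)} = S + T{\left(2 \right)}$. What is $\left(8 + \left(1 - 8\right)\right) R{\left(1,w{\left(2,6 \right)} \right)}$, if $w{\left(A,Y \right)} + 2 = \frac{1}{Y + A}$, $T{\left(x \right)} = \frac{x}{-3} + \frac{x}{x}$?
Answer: $- \frac{37}{24} \approx -1.5417$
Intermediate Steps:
$T{\left(x \right)} = 1 - \frac{x}{3}$ ($T{\left(x \right)} = x \left(- \frac{1}{3}\right) + 1 = - \frac{x}{3} + 1 = 1 - \frac{x}{3}$)
$w{\left(A,Y \right)} = -2 + \frac{1}{A + Y}$ ($w{\left(A,Y \right)} = -2 + \frac{1}{Y + A} = -2 + \frac{1}{A + Y}$)
$R{\left(m,S \right)} = \frac{1}{3} + S$ ($R{\left(m,S \right)} = S + \left(1 - \frac{2}{3}\right) = S + \frac{1}{3} = \frac{1}{3} + S$)
$\left(8 + \left(1 - 8\right)\right) R{\left(1,w{\left(2,6 \right)} \right)} = \left(8 + \left(1 - 8\right)\right) \left(\frac{1}{3} + \frac{1 - 4 - 12}{2 + 6}\right) = \left(8 + \left(1 - 8\right)\right) \left(\frac{1}{3} + \frac{1 - 4 - 12}{8}\right) = \left(8 - 7\right) \left(\frac{1}{3} + \frac{1}{8} \left(-15\right)\right) = 1 \left(\frac{1}{3} - \frac{15}{8}\right) = 1 \left(- \frac{37}{24}\right) = - \frac{37}{24}$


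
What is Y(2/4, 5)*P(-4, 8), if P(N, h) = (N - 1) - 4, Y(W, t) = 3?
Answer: -27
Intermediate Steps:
P(N, h) = -5 + N (P(N, h) = (-1 + N) - 4 = -5 + N)
Y(2/4, 5)*P(-4, 8) = 3*(-5 - 4) = 3*(-9) = -27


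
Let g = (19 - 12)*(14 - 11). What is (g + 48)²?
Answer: 4761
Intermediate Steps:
g = 21 (g = 7*3 = 21)
(g + 48)² = (21 + 48)² = 69² = 4761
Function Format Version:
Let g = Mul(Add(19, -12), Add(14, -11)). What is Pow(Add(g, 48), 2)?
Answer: 4761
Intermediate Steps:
g = 21 (g = Mul(7, 3) = 21)
Pow(Add(g, 48), 2) = Pow(Add(21, 48), 2) = Pow(69, 2) = 4761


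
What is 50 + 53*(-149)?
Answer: -7847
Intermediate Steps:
50 + 53*(-149) = 50 - 7897 = -7847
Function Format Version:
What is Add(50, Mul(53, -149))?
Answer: -7847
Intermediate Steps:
Add(50, Mul(53, -149)) = Add(50, -7897) = -7847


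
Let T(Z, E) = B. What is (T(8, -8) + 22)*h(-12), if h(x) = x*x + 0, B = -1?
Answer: 3024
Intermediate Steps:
T(Z, E) = -1
h(x) = x**2 (h(x) = x**2 + 0 = x**2)
(T(8, -8) + 22)*h(-12) = (-1 + 22)*(-12)**2 = 21*144 = 3024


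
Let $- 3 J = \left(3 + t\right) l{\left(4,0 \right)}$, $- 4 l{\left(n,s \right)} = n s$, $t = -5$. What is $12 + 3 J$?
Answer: $12$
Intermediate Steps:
$l{\left(n,s \right)} = - \frac{n s}{4}$
$J = 0$ ($J = - \frac{\left(3 - 5\right) \left(\left(- \frac{1}{4}\right) 4 \cdot 0\right)}{3} = - \frac{\left(-2\right) 0}{3} = \left(- \frac{1}{3}\right) 0 = 0$)
$12 + 3 J = 12 + 3 \cdot 0 = 12 + 0 = 12$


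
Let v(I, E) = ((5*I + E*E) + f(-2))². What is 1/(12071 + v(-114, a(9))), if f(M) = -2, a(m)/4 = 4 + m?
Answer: 1/4557495 ≈ 2.1942e-7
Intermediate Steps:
a(m) = 16 + 4*m (a(m) = 4*(4 + m) = 16 + 4*m)
v(I, E) = (-2 + E² + 5*I)² (v(I, E) = ((5*I + E*E) - 2)² = ((5*I + E²) - 2)² = ((E² + 5*I) - 2)² = (-2 + E² + 5*I)²)
1/(12071 + v(-114, a(9))) = 1/(12071 + (-2 + (16 + 4*9)² + 5*(-114))²) = 1/(12071 + (-2 + (16 + 36)² - 570)²) = 1/(12071 + (-2 + 52² - 570)²) = 1/(12071 + (-2 + 2704 - 570)²) = 1/(12071 + 2132²) = 1/(12071 + 4545424) = 1/4557495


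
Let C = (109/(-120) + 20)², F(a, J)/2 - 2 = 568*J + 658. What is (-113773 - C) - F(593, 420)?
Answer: -8533115881/14400 ≈ -5.9258e+5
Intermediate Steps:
F(a, J) = 1320 + 1136*J (F(a, J) = 4 + 2*(568*J + 658) = 4 + 2*(658 + 568*J) = 4 + (1316 + 1136*J) = 1320 + 1136*J)
C = 5248681/14400 (C = (109*(-1/120) + 20)² = (-109/120 + 20)² = (2291/120)² = 5248681/14400 ≈ 364.49)
(-113773 - C) - F(593, 420) = (-113773 - 1*5248681/14400) - (1320 + 1136*420) = (-113773 - 5248681/14400) - (1320 + 477120) = -1643579881/14400 - 1*478440 = -1643579881/14400 - 478440 = -8533115881/14400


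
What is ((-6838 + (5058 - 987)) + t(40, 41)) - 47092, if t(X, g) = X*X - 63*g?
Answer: -50842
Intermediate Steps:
t(X, g) = X² - 63*g
((-6838 + (5058 - 987)) + t(40, 41)) - 47092 = ((-6838 + (5058 - 987)) + (40² - 63*41)) - 47092 = ((-6838 + 4071) + (1600 - 2583)) - 47092 = (-2767 - 983) - 47092 = -3750 - 47092 = -50842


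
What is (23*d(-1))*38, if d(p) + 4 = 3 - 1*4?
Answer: -4370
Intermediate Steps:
d(p) = -5 (d(p) = -4 + (3 - 1*4) = -4 + (3 - 4) = -4 - 1 = -5)
(23*d(-1))*38 = (23*(-5))*38 = -115*38 = -4370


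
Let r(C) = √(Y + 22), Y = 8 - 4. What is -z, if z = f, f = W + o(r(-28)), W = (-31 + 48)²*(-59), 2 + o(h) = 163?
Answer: 16890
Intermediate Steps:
Y = 4
r(C) = √26 (r(C) = √(4 + 22) = √26)
o(h) = 161 (o(h) = -2 + 163 = 161)
W = -17051 (W = 17²*(-59) = 289*(-59) = -17051)
f = -16890 (f = -17051 + 161 = -16890)
z = -16890
-z = -1*(-16890) = 16890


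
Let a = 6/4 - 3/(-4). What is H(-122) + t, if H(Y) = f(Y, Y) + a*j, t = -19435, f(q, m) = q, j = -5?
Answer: -78273/4 ≈ -19568.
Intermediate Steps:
a = 9/4 (a = 6*(¼) - 3*(-¼) = 3/2 + ¾ = 9/4 ≈ 2.2500)
H(Y) = -45/4 + Y (H(Y) = Y + (9/4)*(-5) = Y - 45/4 = -45/4 + Y)
H(-122) + t = (-45/4 - 122) - 19435 = -533/4 - 19435 = -78273/4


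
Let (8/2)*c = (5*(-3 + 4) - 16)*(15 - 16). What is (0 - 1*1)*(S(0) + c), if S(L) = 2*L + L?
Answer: -11/4 ≈ -2.7500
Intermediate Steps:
S(L) = 3*L
c = 11/4 (c = ((5*(-3 + 4) - 16)*(15 - 16))/4 = ((5*1 - 16)*(-1))/4 = ((5 - 16)*(-1))/4 = (-11*(-1))/4 = (¼)*11 = 11/4 ≈ 2.7500)
(0 - 1*1)*(S(0) + c) = (0 - 1*1)*(3*0 + 11/4) = (0 - 1)*(0 + 11/4) = -1*11/4 = -11/4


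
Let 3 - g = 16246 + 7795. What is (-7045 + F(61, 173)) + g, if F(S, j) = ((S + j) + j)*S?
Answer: -6256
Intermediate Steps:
g = -24038 (g = 3 - (16246 + 7795) = 3 - 1*24041 = 3 - 24041 = -24038)
F(S, j) = S*(S + 2*j) (F(S, j) = (S + 2*j)*S = S*(S + 2*j))
(-7045 + F(61, 173)) + g = (-7045 + 61*(61 + 2*173)) - 24038 = (-7045 + 61*(61 + 346)) - 24038 = (-7045 + 61*407) - 24038 = (-7045 + 24827) - 24038 = 17782 - 24038 = -6256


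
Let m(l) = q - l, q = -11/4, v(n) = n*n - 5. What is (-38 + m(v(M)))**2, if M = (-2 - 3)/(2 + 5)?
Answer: 50509449/38416 ≈ 1314.8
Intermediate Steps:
M = -5/7 ≈ -0.71429
v(n) = -5 + n**2 (v(n) = n**2 - 5 = -5 + n**2)
q = -11/4 (q = -11*1/4 = -11/4 ≈ -2.7500)
m(l) = -11/4 - l
(-38 + m(v(M)))**2 = (-38 + (-11/4 - (-5 + (-5/7)**2)))**2 = (-38 + (-11/4 - (-5 + 25/49)))**2 = (-38 + (-11/4 - 1*(-220/49)))**2 = (-38 + (-11/4 + 220/49))**2 = (-38 + 341/196)**2 = (-7107/196)**2 = 50509449/38416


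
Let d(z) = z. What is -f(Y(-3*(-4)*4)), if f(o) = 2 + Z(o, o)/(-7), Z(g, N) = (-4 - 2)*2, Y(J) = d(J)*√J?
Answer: -26/7 ≈ -3.7143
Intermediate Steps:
Y(J) = J^(3/2) (Y(J) = J*√J = J^(3/2))
Z(g, N) = -12 (Z(g, N) = -6*2 = -12)
f(o) = 26/7 (f(o) = 2 - 12/(-7) = 2 - 12*(-⅐) = 2 + 12/7 = 26/7)
-f(Y(-3*(-4)*4)) = -1*26/7 = -26/7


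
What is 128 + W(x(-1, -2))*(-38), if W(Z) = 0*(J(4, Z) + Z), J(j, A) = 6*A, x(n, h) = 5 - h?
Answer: 128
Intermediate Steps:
W(Z) = 0 (W(Z) = 0*(6*Z + Z) = 0*(7*Z) = 0)
128 + W(x(-1, -2))*(-38) = 128 + 0*(-38) = 128 + 0 = 128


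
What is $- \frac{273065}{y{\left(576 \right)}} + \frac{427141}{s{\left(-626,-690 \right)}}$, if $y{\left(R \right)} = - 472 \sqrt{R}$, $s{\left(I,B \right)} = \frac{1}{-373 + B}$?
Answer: $- \frac{5143488129559}{11328} \approx -4.5405 \cdot 10^{8}$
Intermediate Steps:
$- \frac{273065}{y{\left(576 \right)}} + \frac{427141}{s{\left(-626,-690 \right)}} = - \frac{273065}{\left(-472\right) \sqrt{576}} + \frac{427141}{\frac{1}{-373 - 690}} = - \frac{273065}{\left(-472\right) 24} + \frac{427141}{\frac{1}{-1063}} = - \frac{273065}{-11328} + \frac{427141}{- \frac{1}{1063}} = \left(-273065\right) \left(- \frac{1}{11328}\right) + 427141 \left(-1063\right) = \frac{273065}{11328} - 454050883 = - \frac{5143488129559}{11328}$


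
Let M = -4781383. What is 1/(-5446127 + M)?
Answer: -1/10227510 ≈ -9.7775e-8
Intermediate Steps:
1/(-5446127 + M) = 1/(-5446127 - 4781383) = 1/(-10227510) = -1/10227510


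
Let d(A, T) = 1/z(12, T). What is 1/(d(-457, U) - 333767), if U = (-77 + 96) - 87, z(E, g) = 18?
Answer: -18/6007805 ≈ -2.9961e-6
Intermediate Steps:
U = -68 (U = 19 - 87 = -68)
d(A, T) = 1/18
1/(d(-457, U) - 333767) = 1/(1/18 - 333767) = 1/(-6007805/18) = -18/6007805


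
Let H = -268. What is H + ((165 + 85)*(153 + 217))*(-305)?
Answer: -28212768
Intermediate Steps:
H + ((165 + 85)*(153 + 217))*(-305) = -268 + ((165 + 85)*(153 + 217))*(-305) = -268 + (250*370)*(-305) = -268 + 92500*(-305) = -268 - 28212500 = -28212768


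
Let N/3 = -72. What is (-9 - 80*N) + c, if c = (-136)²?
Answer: 35767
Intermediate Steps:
N = -216 (N = 3*(-72) = -216)
c = 18496
(-9 - 80*N) + c = (-9 - 80*(-216)) + 18496 = (-9 + 17280) + 18496 = 17271 + 18496 = 35767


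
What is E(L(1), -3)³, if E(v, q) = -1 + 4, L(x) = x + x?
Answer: 27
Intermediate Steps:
L(x) = 2*x
E(v, q) = 3
E(L(1), -3)³ = 3³ = 27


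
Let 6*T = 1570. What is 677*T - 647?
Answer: 529504/3 ≈ 1.7650e+5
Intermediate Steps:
T = 785/3 (T = (⅙)*1570 = 785/3 ≈ 261.67)
677*T - 647 = 677*(785/3) - 647 = 531445/3 - 647 = 529504/3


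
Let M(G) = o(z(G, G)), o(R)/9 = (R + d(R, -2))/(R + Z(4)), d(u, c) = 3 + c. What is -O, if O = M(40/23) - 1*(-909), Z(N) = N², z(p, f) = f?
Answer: -123813/136 ≈ -910.39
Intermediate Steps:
o(R) = 9*(1 + R)/(16 + R) (o(R) = 9*((R + (3 - 2))/(R + 4²)) = 9*((R + 1)/(R + 16)) = 9*((1 + R)/(16 + R)) = 9*(1 + R)/(16 + R))
M(G) = 9*(1 + G)/(16 + G)
O = 123813/136 (O = 9*(1 + 40/23)/(16 + 40/23) - 1*(-909) = 9*(1 + 40*(1/23))/(16 + 40*(1/23)) + 909 = 9*(1 + 40/23)/(16 + 40/23) + 909 = 9*(63/23)/(408/23) + 909 = 9*(23/408)*(63/23) + 909 = 189/136 + 909 = 123813/136 ≈ 910.39)
-O = -1*123813/136 = -123813/136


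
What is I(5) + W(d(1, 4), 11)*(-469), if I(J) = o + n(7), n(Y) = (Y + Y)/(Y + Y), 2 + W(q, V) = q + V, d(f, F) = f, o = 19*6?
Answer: -4575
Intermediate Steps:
o = 114
W(q, V) = -2 + V + q (W(q, V) = -2 + (q + V) = -2 + (V + q) = -2 + V + q)
n(Y) = 1 (n(Y) = (2*Y)/((2*Y)) = (2*Y)*(1/(2*Y)) = 1)
I(J) = 115 (I(J) = 114 + 1 = 115)
I(5) + W(d(1, 4), 11)*(-469) = 115 + (-2 + 11 + 1)*(-469) = 115 + 10*(-469) = 115 - 4690 = -4575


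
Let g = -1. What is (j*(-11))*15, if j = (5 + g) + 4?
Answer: -1320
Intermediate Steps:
j = 8 (j = (5 - 1) + 4 = 4 + 4 = 8)
(j*(-11))*15 = (8*(-11))*15 = -88*15 = -1320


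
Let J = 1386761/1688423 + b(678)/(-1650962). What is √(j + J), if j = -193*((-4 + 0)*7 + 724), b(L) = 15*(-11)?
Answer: I*√1043759800821194599308578394026/2787522212926 ≈ 366.51*I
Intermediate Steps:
b(L) = -165
j = -134328 (j = -193*(-4*7 + 724) = -193*(-28 + 724) = -193*696 = -134328)
J = 2289768303877/2787522212926 (J = 1386761/1688423 - 165/(-1650962) = 1386761*(1/1688423) - 165*(-1/1650962) = 1386761/1688423 + 165/1650962 = 2289768303877/2787522212926 ≈ 0.82143)
√(j + J) = √(-134328 + 2289768303877/2787522212926) = √(-374439994049619851/2787522212926) = I*√1043759800821194599308578394026/2787522212926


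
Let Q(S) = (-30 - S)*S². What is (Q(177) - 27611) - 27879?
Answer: -6540593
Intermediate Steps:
Q(S) = S²*(-30 - S)
(Q(177) - 27611) - 27879 = (177²*(-30 - 1*177) - 27611) - 27879 = (31329*(-30 - 177) - 27611) - 27879 = (31329*(-207) - 27611) - 27879 = (-6485103 - 27611) - 27879 = -6512714 - 27879 = -6540593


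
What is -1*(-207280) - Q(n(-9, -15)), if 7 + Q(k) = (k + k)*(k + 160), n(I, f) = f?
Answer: 211637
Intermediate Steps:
Q(k) = -7 + 2*k*(160 + k) (Q(k) = -7 + (k + k)*(k + 160) = -7 + (2*k)*(160 + k) = -7 + 2*k*(160 + k))
-1*(-207280) - Q(n(-9, -15)) = -1*(-207280) - (-7 + 2*(-15)**2 + 320*(-15)) = 207280 - (-7 + 2*225 - 4800) = 207280 - (-7 + 450 - 4800) = 207280 - 1*(-4357) = 207280 + 4357 = 211637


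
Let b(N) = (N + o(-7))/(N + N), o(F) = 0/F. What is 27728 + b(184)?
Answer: 55457/2 ≈ 27729.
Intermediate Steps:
o(F) = 0
b(N) = ½ (b(N) = (N + 0)/(N + N) = N/((2*N)) = N*(1/(2*N)) = ½)
27728 + b(184) = 27728 + ½ = 55457/2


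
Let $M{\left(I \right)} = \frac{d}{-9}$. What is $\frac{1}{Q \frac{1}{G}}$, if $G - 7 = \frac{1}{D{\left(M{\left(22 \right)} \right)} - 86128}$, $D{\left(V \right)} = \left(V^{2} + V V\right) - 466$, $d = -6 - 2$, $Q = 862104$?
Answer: $\frac{49097821}{6046785386544} \approx 8.1196 \cdot 10^{-6}$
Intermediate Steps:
$d = -8$
$M{\left(I \right)} = \frac{8}{9}$ ($M{\left(I \right)} = - \frac{8}{-9} = \left(-8\right) \left(- \frac{1}{9}\right) = \frac{8}{9}$)
$D{\left(V \right)} = -466 + 2 V^{2}$ ($D{\left(V \right)} = \left(V^{2} + V^{2}\right) - 466 = 2 V^{2} - 466 = -466 + 2 V^{2}$)
$G = \frac{49097821}{7013986}$ ($G = 7 + \frac{1}{\left(-466 + 2 \left(\frac{8}{9}\right)^{2}\right) - 86128} = 7 + \frac{1}{\left(-466 + 2 \cdot \frac{64}{81}\right) - 86128} = 7 + \frac{1}{\left(-466 + \frac{128}{81}\right) - 86128} = 7 + \frac{1}{- \frac{37618}{81} - 86128} = 7 + \frac{1}{- \frac{7013986}{81}} = 7 - \frac{81}{7013986} = \frac{49097821}{7013986} \approx 7.0$)
$\frac{1}{Q \frac{1}{G}} = \frac{1}{862104 \frac{1}{\frac{49097821}{7013986}}} = \frac{1}{862104 \cdot \frac{7013986}{49097821}} = \frac{1}{\frac{6046785386544}{49097821}} = \frac{49097821}{6046785386544}$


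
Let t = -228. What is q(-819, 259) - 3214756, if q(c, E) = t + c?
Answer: -3215803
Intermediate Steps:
q(c, E) = -228 + c
q(-819, 259) - 3214756 = (-228 - 819) - 3214756 = -1047 - 3214756 = -3215803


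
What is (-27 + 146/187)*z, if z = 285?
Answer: -1397355/187 ≈ -7472.5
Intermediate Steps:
(-27 + 146/187)*z = (-27 + 146/187)*285 = -4903/187*285 = -1397355/187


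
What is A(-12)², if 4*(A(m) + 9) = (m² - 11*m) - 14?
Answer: 12769/4 ≈ 3192.3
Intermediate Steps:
A(m) = -25/2 - 11*m/4 + m²/4 (A(m) = -9 + ((m² - 11*m) - 14)/4 = -9 + (-14 + m² - 11*m)/4 = -9 + (-7/2 - 11*m/4 + m²/4) = -25/2 - 11*m/4 + m²/4)
A(-12)² = (-25/2 - 11/4*(-12) + (¼)*(-12)²)² = (-25/2 + 33 + (¼)*144)² = (-25/2 + 33 + 36)² = (113/2)² = 12769/4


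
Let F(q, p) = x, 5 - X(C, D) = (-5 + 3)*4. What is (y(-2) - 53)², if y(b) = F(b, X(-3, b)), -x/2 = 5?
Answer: 3969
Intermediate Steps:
X(C, D) = 13 (X(C, D) = 5 - (-5 + 3)*4 = 5 - (-2)*4 = 5 - 1*(-8) = 5 + 8 = 13)
x = -10 (x = -2*5 = -10)
F(q, p) = -10
y(b) = -10
(y(-2) - 53)² = (-10 - 53)² = (-63)² = 3969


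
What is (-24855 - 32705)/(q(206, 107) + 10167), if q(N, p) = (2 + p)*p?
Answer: -5756/2183 ≈ -2.6367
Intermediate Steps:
q(N, p) = p*(2 + p)
(-24855 - 32705)/(q(206, 107) + 10167) = (-24855 - 32705)/(107*(2 + 107) + 10167) = -57560/(107*109 + 10167) = -57560/(11663 + 10167) = -57560/21830 = -57560*1/21830 = -5756/2183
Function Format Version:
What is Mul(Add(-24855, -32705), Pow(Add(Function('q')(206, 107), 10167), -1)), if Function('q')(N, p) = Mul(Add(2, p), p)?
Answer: Rational(-5756, 2183) ≈ -2.6367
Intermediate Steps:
Function('q')(N, p) = Mul(p, Add(2, p))
Mul(Add(-24855, -32705), Pow(Add(Function('q')(206, 107), 10167), -1)) = Mul(Add(-24855, -32705), Pow(Add(Mul(107, Add(2, 107)), 10167), -1)) = Mul(-57560, Pow(Add(Mul(107, 109), 10167), -1)) = Mul(-57560, Pow(Add(11663, 10167), -1)) = Mul(-57560, Pow(21830, -1)) = Mul(-57560, Rational(1, 21830)) = Rational(-5756, 2183)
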